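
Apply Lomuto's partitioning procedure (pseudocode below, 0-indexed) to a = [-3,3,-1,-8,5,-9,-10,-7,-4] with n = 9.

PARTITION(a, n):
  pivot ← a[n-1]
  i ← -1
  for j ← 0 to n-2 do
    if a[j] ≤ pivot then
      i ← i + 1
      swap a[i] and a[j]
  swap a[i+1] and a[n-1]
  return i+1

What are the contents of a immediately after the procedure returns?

pivot=-4, i=-1
j=0: -3>-4, skip
j=1: 3>-4, skip
j=2: -1>-4, skip
j=3: -8≤-4, i=0, swap(0,3) ⇒ [-8,3,-1,-3,5,-9,-10,-7,-4]
j=4: 5>-4, skip
j=5: -9≤-4, i=1, swap(1,5) ⇒ [-8,-9,-1,-3,5,3,-10,-7,-4]
j=6: -10≤-4, i=2, swap(2,6) ⇒ [-8,-9,-10,-3,5,3,-1,-7,-4]
j=7: -7≤-4, i=3, swap(3,7) ⇒ [-8,-9,-10,-7,5,3,-1,-3,-4]
swap(4,8) ⇒ [-8,-9,-10,-7,-4,3,-1,-3,5]; return 4

[-8,-9,-10,-7,-4,3,-1,-3,5]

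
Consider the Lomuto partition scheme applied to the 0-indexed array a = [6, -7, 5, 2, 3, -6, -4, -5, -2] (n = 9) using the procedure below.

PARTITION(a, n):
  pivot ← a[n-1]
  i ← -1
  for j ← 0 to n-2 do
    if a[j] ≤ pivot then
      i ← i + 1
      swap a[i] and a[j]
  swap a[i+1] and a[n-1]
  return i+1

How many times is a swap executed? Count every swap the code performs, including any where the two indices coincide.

5

pivot=-2, i=-1
j=0: 6>-2, skip
j=1: -7≤-2, i=0, swap(0,1) ⇒ [-7, 6, 5, 2, 3, -6, -4, -5, -2]
j=2: 5>-2, skip
j=3: 2>-2, skip
j=4: 3>-2, skip
j=5: -6≤-2, i=1, swap(1,5) ⇒ [-7, -6, 5, 2, 3, 6, -4, -5, -2]
j=6: -4≤-2, i=2, swap(2,6) ⇒ [-7, -6, -4, 2, 3, 6, 5, -5, -2]
j=7: -5≤-2, i=3, swap(3,7) ⇒ [-7, -6, -4, -5, 3, 6, 5, 2, -2]
swap(4,8) ⇒ [-7, -6, -4, -5, -2, 6, 5, 2, 3]; return 4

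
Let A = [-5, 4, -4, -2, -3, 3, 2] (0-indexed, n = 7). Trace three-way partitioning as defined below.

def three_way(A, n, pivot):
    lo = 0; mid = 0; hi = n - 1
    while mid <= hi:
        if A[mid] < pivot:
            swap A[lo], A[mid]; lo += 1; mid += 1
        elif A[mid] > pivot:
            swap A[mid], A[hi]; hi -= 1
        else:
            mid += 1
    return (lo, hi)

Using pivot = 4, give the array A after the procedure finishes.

[-5, -4, -2, -3, 3, 2, 4]

lo=0 mid=0 hi=6
-5<4: swap(0,0), lo=1 mid=1 ⇒ [-5, 4, -4, -2, -3, 3, 2]
4=4: mid=2
-4<4: swap(1,2), lo=2 mid=3 ⇒ [-5, -4, 4, -2, -3, 3, 2]
-2<4: swap(2,3), lo=3 mid=4 ⇒ [-5, -4, -2, 4, -3, 3, 2]
-3<4: swap(3,4), lo=4 mid=5 ⇒ [-5, -4, -2, -3, 4, 3, 2]
3<4: swap(4,5), lo=5 mid=6 ⇒ [-5, -4, -2, -3, 3, 4, 2]
2<4: swap(5,6), lo=6 mid=7 ⇒ [-5, -4, -2, -3, 3, 2, 4]
done. lo=6 hi=6; A=[-5, -4, -2, -3, 3, 2, 4]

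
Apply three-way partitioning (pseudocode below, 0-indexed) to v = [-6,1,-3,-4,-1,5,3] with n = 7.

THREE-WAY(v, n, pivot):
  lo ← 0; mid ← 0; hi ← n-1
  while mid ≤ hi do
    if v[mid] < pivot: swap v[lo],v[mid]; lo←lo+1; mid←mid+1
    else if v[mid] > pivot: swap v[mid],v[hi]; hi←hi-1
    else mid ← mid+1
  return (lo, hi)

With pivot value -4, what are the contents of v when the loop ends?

lo=0 mid=0 hi=6
-6<-4: swap(0,0), lo=1 mid=1 ⇒ [-6,1,-3,-4,-1,5,3]
1>-4: swap(1,6), hi=5 ⇒ [-6,3,-3,-4,-1,5,1]
3>-4: swap(1,5), hi=4 ⇒ [-6,5,-3,-4,-1,3,1]
5>-4: swap(1,4), hi=3 ⇒ [-6,-1,-3,-4,5,3,1]
-1>-4: swap(1,3), hi=2 ⇒ [-6,-4,-3,-1,5,3,1]
-4=-4: mid=2
-3>-4: swap(2,2), hi=1 ⇒ [-6,-4,-3,-1,5,3,1]
done. lo=1 hi=1; v=[-6,-4,-3,-1,5,3,1]

[-6,-4,-3,-1,5,3,1]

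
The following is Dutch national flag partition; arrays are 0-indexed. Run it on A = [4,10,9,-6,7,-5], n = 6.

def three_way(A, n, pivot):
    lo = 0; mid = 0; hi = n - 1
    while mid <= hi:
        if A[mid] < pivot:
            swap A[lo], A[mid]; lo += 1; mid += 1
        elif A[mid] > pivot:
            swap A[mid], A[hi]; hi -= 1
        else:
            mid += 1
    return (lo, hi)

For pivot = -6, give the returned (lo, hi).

pivot = -6; lo=0, mid=0, hi=5
A[mid]=4>-6: swap A[0],A[5]; hi=4 → [-5,10,9,-6,7,4]
A[mid]=-5>-6: swap A[0],A[4]; hi=3 → [7,10,9,-6,-5,4]
A[mid]=7>-6: swap A[0],A[3]; hi=2 → [-6,10,9,7,-5,4]
A[mid]=-6=-6: mid=1
A[mid]=10>-6: swap A[1],A[2]; hi=1 → [-6,9,10,7,-5,4]
A[mid]=9>-6: swap A[1],A[1]; hi=0 → [-6,9,10,7,-5,4]
end: lo=0, hi=0; A = [-6,9,10,7,-5,4]

(0, 0)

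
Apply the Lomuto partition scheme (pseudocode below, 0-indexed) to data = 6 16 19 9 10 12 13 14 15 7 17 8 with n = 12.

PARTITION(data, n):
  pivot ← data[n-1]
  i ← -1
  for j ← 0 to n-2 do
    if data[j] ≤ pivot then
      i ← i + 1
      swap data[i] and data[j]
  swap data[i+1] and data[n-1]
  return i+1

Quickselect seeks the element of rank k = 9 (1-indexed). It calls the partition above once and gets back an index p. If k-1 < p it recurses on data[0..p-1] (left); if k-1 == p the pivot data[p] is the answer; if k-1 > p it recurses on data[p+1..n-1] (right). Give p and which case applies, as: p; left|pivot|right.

pivot = data[11] = 8; i = -1
j=0: data[0]=6 ≤ 8 → i=0, swap data[0],data[0] (no change) → 6 16 19 9 10 12 13 14 15 7 17 8
j=1: data[1]=16 > 8 → no swap
j=2: data[2]=19 > 8 → no swap
j=3: data[3]=9 > 8 → no swap
j=4: data[4]=10 > 8 → no swap
j=5: data[5]=12 > 8 → no swap
j=6: data[6]=13 > 8 → no swap
j=7: data[7]=14 > 8 → no swap
j=8: data[8]=15 > 8 → no swap
j=9: data[9]=7 ≤ 8 → i=1, swap data[1],data[9] → 6 7 19 9 10 12 13 14 15 16 17 8
j=10: data[10]=17 > 8 → no swap
final swap data[2],data[11] → 6 7 8 9 10 12 13 14 15 16 17 19; return 2
p = 2; k-1 = 8 > 2 ⇒ right

2; right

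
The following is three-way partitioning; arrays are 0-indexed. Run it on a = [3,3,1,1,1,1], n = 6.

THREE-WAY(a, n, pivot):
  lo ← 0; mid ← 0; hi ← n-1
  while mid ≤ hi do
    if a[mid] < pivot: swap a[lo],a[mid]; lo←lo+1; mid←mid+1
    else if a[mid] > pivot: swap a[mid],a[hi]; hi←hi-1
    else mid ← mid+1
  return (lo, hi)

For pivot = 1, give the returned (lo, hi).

(0, 3)

lo=0 mid=0 hi=5
3>1: swap(0,5), hi=4 ⇒ [1,3,1,1,1,3]
1=1: mid=1
3>1: swap(1,4), hi=3 ⇒ [1,1,1,1,3,3]
1=1: mid=2
1=1: mid=3
1=1: mid=4
done. lo=0 hi=3; a=[1,1,1,1,3,3]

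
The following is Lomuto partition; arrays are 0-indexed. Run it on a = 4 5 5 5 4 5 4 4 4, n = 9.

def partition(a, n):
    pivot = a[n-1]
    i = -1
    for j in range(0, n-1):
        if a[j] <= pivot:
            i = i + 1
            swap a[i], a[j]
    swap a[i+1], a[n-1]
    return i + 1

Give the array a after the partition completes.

pivot = a[8] = 4; i = -1
j=0: a[0]=4 ≤ 4 → i=0, swap a[0],a[0] (no change) → 4 5 5 5 4 5 4 4 4
j=1: a[1]=5 > 4 → no swap
j=2: a[2]=5 > 4 → no swap
j=3: a[3]=5 > 4 → no swap
j=4: a[4]=4 ≤ 4 → i=1, swap a[1],a[4] → 4 4 5 5 5 5 4 4 4
j=5: a[5]=5 > 4 → no swap
j=6: a[6]=4 ≤ 4 → i=2, swap a[2],a[6] → 4 4 4 5 5 5 5 4 4
j=7: a[7]=4 ≤ 4 → i=3, swap a[3],a[7] → 4 4 4 4 5 5 5 5 4
final swap a[4],a[8] → 4 4 4 4 4 5 5 5 5; return 4

4 4 4 4 4 5 5 5 5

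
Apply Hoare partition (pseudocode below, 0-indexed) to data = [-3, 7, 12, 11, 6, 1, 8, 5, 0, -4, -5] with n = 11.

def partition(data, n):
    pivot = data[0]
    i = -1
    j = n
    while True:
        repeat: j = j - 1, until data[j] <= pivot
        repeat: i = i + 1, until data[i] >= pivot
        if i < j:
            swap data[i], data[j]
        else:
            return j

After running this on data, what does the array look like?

[-5, -4, 12, 11, 6, 1, 8, 5, 0, 7, -3]

pivot = data[0] = -3; i = -1, j = 11
j→10 (data[10]=-5≤-3), i→0 (data[0]=-3≥-3); i<j, swap → [-5, 7, 12, 11, 6, 1, 8, 5, 0, -4, -3]
j→9 (data[9]=-4≤-3), i→1 (data[1]=7≥-3); i<j, swap → [-5, -4, 12, 11, 6, 1, 8, 5, 0, 7, -3]
j→1, i→2; i≥j, return j=1. data = [-5, -4, 12, 11, 6, 1, 8, 5, 0, 7, -3]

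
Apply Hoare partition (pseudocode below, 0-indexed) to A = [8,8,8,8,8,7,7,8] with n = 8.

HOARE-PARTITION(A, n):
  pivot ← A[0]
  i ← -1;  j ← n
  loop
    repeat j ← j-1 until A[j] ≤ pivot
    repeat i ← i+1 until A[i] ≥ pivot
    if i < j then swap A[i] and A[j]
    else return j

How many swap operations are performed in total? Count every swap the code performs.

pivot = A[0] = 8; i = -1, j = 8
j→7 (A[7]=8≤8), i→0 (A[0]=8≥8); i<j, swap → [8,8,8,8,8,7,7,8]
j→6 (A[6]=7≤8), i→1 (A[1]=8≥8); i<j, swap → [8,7,8,8,8,7,8,8]
j→5 (A[5]=7≤8), i→2 (A[2]=8≥8); i<j, swap → [8,7,7,8,8,8,8,8]
j→4 (A[4]=8≤8), i→3 (A[3]=8≥8); i<j, swap → [8,7,7,8,8,8,8,8]
j→3, i→4; i≥j, return j=3. A = [8,7,7,8,8,8,8,8]

4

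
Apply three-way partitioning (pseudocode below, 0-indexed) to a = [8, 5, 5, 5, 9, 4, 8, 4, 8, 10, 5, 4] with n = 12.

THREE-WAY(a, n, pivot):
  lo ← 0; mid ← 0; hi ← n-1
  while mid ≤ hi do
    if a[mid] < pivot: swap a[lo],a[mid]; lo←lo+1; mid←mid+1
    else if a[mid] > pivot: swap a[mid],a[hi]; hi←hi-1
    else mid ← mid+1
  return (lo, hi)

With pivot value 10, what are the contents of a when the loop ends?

lo=0 mid=0 hi=11
8<10: swap(0,0), lo=1 mid=1 ⇒ [8, 5, 5, 5, 9, 4, 8, 4, 8, 10, 5, 4]
5<10: swap(1,1), lo=2 mid=2 ⇒ [8, 5, 5, 5, 9, 4, 8, 4, 8, 10, 5, 4]
5<10: swap(2,2), lo=3 mid=3 ⇒ [8, 5, 5, 5, 9, 4, 8, 4, 8, 10, 5, 4]
5<10: swap(3,3), lo=4 mid=4 ⇒ [8, 5, 5, 5, 9, 4, 8, 4, 8, 10, 5, 4]
9<10: swap(4,4), lo=5 mid=5 ⇒ [8, 5, 5, 5, 9, 4, 8, 4, 8, 10, 5, 4]
4<10: swap(5,5), lo=6 mid=6 ⇒ [8, 5, 5, 5, 9, 4, 8, 4, 8, 10, 5, 4]
8<10: swap(6,6), lo=7 mid=7 ⇒ [8, 5, 5, 5, 9, 4, 8, 4, 8, 10, 5, 4]
4<10: swap(7,7), lo=8 mid=8 ⇒ [8, 5, 5, 5, 9, 4, 8, 4, 8, 10, 5, 4]
8<10: swap(8,8), lo=9 mid=9 ⇒ [8, 5, 5, 5, 9, 4, 8, 4, 8, 10, 5, 4]
10=10: mid=10
5<10: swap(9,10), lo=10 mid=11 ⇒ [8, 5, 5, 5, 9, 4, 8, 4, 8, 5, 10, 4]
4<10: swap(10,11), lo=11 mid=12 ⇒ [8, 5, 5, 5, 9, 4, 8, 4, 8, 5, 4, 10]
done. lo=11 hi=11; a=[8, 5, 5, 5, 9, 4, 8, 4, 8, 5, 4, 10]

[8, 5, 5, 5, 9, 4, 8, 4, 8, 5, 4, 10]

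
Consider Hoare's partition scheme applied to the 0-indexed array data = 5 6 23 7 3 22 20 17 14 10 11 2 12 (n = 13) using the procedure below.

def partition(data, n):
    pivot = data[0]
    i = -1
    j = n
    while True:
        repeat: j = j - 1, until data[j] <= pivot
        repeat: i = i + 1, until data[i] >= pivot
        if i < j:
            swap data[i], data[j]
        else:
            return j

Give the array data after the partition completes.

pivot = data[0] = 5; i = -1, j = 13
j→11 (data[11]=2≤5), i→0 (data[0]=5≥5); i<j, swap → 2 6 23 7 3 22 20 17 14 10 11 5 12
j→4 (data[4]=3≤5), i→1 (data[1]=6≥5); i<j, swap → 2 3 23 7 6 22 20 17 14 10 11 5 12
j→1, i→2; i≥j, return j=1. data = 2 3 23 7 6 22 20 17 14 10 11 5 12

2 3 23 7 6 22 20 17 14 10 11 5 12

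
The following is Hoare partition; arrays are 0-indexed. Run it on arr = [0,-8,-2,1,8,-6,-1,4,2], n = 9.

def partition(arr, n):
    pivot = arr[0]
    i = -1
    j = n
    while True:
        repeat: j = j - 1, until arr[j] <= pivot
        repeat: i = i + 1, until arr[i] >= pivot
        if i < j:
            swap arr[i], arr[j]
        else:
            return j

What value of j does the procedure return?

pivot = arr[0] = 0; i = -1, j = 9
j→6 (arr[6]=-1≤0), i→0 (arr[0]=0≥0); i<j, swap → [-1,-8,-2,1,8,-6,0,4,2]
j→5 (arr[5]=-6≤0), i→3 (arr[3]=1≥0); i<j, swap → [-1,-8,-2,-6,8,1,0,4,2]
j→3, i→4; i≥j, return j=3. arr = [-1,-8,-2,-6,8,1,0,4,2]

3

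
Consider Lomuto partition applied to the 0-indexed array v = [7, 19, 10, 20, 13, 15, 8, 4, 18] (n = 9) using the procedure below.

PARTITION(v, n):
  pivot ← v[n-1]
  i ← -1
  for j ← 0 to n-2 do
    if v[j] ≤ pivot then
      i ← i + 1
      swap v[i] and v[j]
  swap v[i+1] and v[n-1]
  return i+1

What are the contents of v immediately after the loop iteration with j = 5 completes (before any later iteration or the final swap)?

[7, 10, 13, 15, 19, 20, 8, 4, 18]

pivot=18, i=-1
j=0: 7≤18, i=0, swap(0,0) ⇒ [7, 19, 10, 20, 13, 15, 8, 4, 18]
j=1: 19>18, skip
j=2: 10≤18, i=1, swap(1,2) ⇒ [7, 10, 19, 20, 13, 15, 8, 4, 18]
j=3: 20>18, skip
j=4: 13≤18, i=2, swap(2,4) ⇒ [7, 10, 13, 20, 19, 15, 8, 4, 18]
j=5: 15≤18, i=3, swap(3,5) ⇒ [7, 10, 13, 15, 19, 20, 8, 4, 18]
(after j=5) v = [7, 10, 13, 15, 19, 20, 8, 4, 18]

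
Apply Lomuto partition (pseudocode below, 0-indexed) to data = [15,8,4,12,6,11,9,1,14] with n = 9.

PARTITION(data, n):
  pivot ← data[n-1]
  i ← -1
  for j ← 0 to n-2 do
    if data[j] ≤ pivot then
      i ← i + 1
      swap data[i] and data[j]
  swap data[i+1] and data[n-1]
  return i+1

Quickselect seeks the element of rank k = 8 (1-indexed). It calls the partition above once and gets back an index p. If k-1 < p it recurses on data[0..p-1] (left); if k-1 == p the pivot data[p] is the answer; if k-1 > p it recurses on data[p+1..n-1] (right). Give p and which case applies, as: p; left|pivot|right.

7; pivot

pivot = data[8] = 14; i = -1
j=0: data[0]=15 > 14 → no swap
j=1: data[1]=8 ≤ 14 → i=0, swap data[0],data[1] → [8,15,4,12,6,11,9,1,14]
j=2: data[2]=4 ≤ 14 → i=1, swap data[1],data[2] → [8,4,15,12,6,11,9,1,14]
j=3: data[3]=12 ≤ 14 → i=2, swap data[2],data[3] → [8,4,12,15,6,11,9,1,14]
j=4: data[4]=6 ≤ 14 → i=3, swap data[3],data[4] → [8,4,12,6,15,11,9,1,14]
j=5: data[5]=11 ≤ 14 → i=4, swap data[4],data[5] → [8,4,12,6,11,15,9,1,14]
j=6: data[6]=9 ≤ 14 → i=5, swap data[5],data[6] → [8,4,12,6,11,9,15,1,14]
j=7: data[7]=1 ≤ 14 → i=6, swap data[6],data[7] → [8,4,12,6,11,9,1,15,14]
final swap data[7],data[8] → [8,4,12,6,11,9,1,14,15]; return 7
p = 7; k-1 = 7 == 7 ⇒ pivot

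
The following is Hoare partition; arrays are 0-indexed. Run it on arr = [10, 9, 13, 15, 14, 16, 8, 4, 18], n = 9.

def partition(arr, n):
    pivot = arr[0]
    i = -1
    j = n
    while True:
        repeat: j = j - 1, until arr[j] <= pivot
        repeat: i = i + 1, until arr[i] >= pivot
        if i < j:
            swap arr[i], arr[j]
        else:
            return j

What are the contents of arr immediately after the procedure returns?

pivot = arr[0] = 10; i = -1, j = 9
j→7 (arr[7]=4≤10), i→0 (arr[0]=10≥10); i<j, swap → [4, 9, 13, 15, 14, 16, 8, 10, 18]
j→6 (arr[6]=8≤10), i→2 (arr[2]=13≥10); i<j, swap → [4, 9, 8, 15, 14, 16, 13, 10, 18]
j→2, i→3; i≥j, return j=2. arr = [4, 9, 8, 15, 14, 16, 13, 10, 18]

[4, 9, 8, 15, 14, 16, 13, 10, 18]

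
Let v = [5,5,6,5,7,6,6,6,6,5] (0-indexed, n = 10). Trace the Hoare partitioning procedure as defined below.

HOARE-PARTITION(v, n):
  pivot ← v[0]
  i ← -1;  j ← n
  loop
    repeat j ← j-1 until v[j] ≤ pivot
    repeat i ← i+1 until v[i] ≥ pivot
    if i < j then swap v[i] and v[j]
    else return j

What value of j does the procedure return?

1

pivot = v[0] = 5; i = -1, j = 10
j→9 (v[9]=5≤5), i→0 (v[0]=5≥5); i<j, swap → [5,5,6,5,7,6,6,6,6,5]
j→3 (v[3]=5≤5), i→1 (v[1]=5≥5); i<j, swap → [5,5,6,5,7,6,6,6,6,5]
j→1, i→2; i≥j, return j=1. v = [5,5,6,5,7,6,6,6,6,5]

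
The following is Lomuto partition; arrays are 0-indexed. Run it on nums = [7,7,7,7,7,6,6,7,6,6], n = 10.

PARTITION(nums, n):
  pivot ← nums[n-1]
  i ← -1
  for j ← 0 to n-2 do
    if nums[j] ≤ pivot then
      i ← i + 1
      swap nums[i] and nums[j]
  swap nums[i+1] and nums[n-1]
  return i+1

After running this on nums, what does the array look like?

pivot=6, i=-1
j=0: 7>6, skip
j=1: 7>6, skip
j=2: 7>6, skip
j=3: 7>6, skip
j=4: 7>6, skip
j=5: 6≤6, i=0, swap(0,5) ⇒ [6,7,7,7,7,7,6,7,6,6]
j=6: 6≤6, i=1, swap(1,6) ⇒ [6,6,7,7,7,7,7,7,6,6]
j=7: 7>6, skip
j=8: 6≤6, i=2, swap(2,8) ⇒ [6,6,6,7,7,7,7,7,7,6]
swap(3,9) ⇒ [6,6,6,6,7,7,7,7,7,7]; return 3

[6,6,6,6,7,7,7,7,7,7]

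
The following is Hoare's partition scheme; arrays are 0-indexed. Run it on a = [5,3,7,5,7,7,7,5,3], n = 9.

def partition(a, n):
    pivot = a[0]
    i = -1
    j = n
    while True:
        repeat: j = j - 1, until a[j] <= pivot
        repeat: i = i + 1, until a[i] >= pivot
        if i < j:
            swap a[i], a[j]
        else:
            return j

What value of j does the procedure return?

pivot = a[0] = 5; i = -1, j = 9
j→8 (a[8]=3≤5), i→0 (a[0]=5≥5); i<j, swap → [3,3,7,5,7,7,7,5,5]
j→7 (a[7]=5≤5), i→2 (a[2]=7≥5); i<j, swap → [3,3,5,5,7,7,7,7,5]
j→3, i→3; i≥j, return j=3. a = [3,3,5,5,7,7,7,7,5]

3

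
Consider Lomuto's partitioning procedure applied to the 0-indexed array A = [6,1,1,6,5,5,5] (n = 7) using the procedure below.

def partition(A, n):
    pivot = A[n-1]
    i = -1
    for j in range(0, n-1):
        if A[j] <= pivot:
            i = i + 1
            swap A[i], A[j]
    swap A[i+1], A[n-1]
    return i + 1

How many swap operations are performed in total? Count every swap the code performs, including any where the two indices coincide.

5

pivot = A[6] = 5; i = -1
j=0: A[0]=6 > 5 → no swap
j=1: A[1]=1 ≤ 5 → i=0, swap A[0],A[1] → [1,6,1,6,5,5,5]
j=2: A[2]=1 ≤ 5 → i=1, swap A[1],A[2] → [1,1,6,6,5,5,5]
j=3: A[3]=6 > 5 → no swap
j=4: A[4]=5 ≤ 5 → i=2, swap A[2],A[4] → [1,1,5,6,6,5,5]
j=5: A[5]=5 ≤ 5 → i=3, swap A[3],A[5] → [1,1,5,5,6,6,5]
final swap A[4],A[6] → [1,1,5,5,5,6,6]; return 4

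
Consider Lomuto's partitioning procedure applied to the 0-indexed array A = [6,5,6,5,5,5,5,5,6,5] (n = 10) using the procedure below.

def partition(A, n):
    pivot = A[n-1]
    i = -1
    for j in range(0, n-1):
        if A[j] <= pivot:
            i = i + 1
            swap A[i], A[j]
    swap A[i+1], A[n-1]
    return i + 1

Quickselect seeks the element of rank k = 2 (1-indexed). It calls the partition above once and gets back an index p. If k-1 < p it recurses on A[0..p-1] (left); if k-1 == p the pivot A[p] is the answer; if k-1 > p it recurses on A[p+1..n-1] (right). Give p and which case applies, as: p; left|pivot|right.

pivot=5, i=-1
j=0: 6>5, skip
j=1: 5≤5, i=0, swap(0,1) ⇒ [5,6,6,5,5,5,5,5,6,5]
j=2: 6>5, skip
j=3: 5≤5, i=1, swap(1,3) ⇒ [5,5,6,6,5,5,5,5,6,5]
j=4: 5≤5, i=2, swap(2,4) ⇒ [5,5,5,6,6,5,5,5,6,5]
j=5: 5≤5, i=3, swap(3,5) ⇒ [5,5,5,5,6,6,5,5,6,5]
j=6: 5≤5, i=4, swap(4,6) ⇒ [5,5,5,5,5,6,6,5,6,5]
j=7: 5≤5, i=5, swap(5,7) ⇒ [5,5,5,5,5,5,6,6,6,5]
j=8: 6>5, skip
swap(6,9) ⇒ [5,5,5,5,5,5,5,6,6,6]; return 6
p = 6; k-1 = 1 < 6 ⇒ left

6; left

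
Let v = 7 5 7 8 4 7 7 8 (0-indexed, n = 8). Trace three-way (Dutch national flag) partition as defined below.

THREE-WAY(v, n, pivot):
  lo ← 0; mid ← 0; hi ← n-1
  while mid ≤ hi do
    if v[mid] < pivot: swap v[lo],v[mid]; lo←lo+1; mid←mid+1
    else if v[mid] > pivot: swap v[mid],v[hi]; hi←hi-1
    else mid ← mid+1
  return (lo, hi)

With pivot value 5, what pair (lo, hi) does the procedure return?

pivot = 5; lo=0, mid=0, hi=7
v[mid]=7>5: swap v[0],v[7]; hi=6 → 8 5 7 8 4 7 7 7
v[mid]=8>5: swap v[0],v[6]; hi=5 → 7 5 7 8 4 7 8 7
v[mid]=7>5: swap v[0],v[5]; hi=4 → 7 5 7 8 4 7 8 7
v[mid]=7>5: swap v[0],v[4]; hi=3 → 4 5 7 8 7 7 8 7
v[mid]=4<5: swap v[0],v[0]; lo=1,mid=1 → 4 5 7 8 7 7 8 7
v[mid]=5=5: mid=2
v[mid]=7>5: swap v[2],v[3]; hi=2 → 4 5 8 7 7 7 8 7
v[mid]=8>5: swap v[2],v[2]; hi=1 → 4 5 8 7 7 7 8 7
end: lo=1, hi=1; v = 4 5 8 7 7 7 8 7

(1, 1)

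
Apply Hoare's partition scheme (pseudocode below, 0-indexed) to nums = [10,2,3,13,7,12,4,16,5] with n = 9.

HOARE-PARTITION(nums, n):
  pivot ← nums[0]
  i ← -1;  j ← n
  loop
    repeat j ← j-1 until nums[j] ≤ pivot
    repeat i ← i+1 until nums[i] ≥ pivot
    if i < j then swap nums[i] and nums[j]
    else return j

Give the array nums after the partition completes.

[5,2,3,4,7,12,13,16,10]

pivot = nums[0] = 10; i = -1, j = 9
j→8 (nums[8]=5≤10), i→0 (nums[0]=10≥10); i<j, swap → [5,2,3,13,7,12,4,16,10]
j→6 (nums[6]=4≤10), i→3 (nums[3]=13≥10); i<j, swap → [5,2,3,4,7,12,13,16,10]
j→4, i→5; i≥j, return j=4. nums = [5,2,3,4,7,12,13,16,10]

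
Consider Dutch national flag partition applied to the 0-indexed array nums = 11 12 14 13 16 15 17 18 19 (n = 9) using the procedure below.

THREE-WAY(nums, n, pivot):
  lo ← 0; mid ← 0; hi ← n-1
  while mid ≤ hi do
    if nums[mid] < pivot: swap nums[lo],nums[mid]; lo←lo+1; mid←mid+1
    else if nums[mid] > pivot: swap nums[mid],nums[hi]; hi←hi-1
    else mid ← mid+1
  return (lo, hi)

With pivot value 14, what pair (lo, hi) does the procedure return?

pivot = 14; lo=0, mid=0, hi=8
nums[mid]=11<14: swap nums[0],nums[0]; lo=1,mid=1 → 11 12 14 13 16 15 17 18 19
nums[mid]=12<14: swap nums[1],nums[1]; lo=2,mid=2 → 11 12 14 13 16 15 17 18 19
nums[mid]=14=14: mid=3
nums[mid]=13<14: swap nums[2],nums[3]; lo=3,mid=4 → 11 12 13 14 16 15 17 18 19
nums[mid]=16>14: swap nums[4],nums[8]; hi=7 → 11 12 13 14 19 15 17 18 16
nums[mid]=19>14: swap nums[4],nums[7]; hi=6 → 11 12 13 14 18 15 17 19 16
nums[mid]=18>14: swap nums[4],nums[6]; hi=5 → 11 12 13 14 17 15 18 19 16
nums[mid]=17>14: swap nums[4],nums[5]; hi=4 → 11 12 13 14 15 17 18 19 16
nums[mid]=15>14: swap nums[4],nums[4]; hi=3 → 11 12 13 14 15 17 18 19 16
end: lo=3, hi=3; nums = 11 12 13 14 15 17 18 19 16

(3, 3)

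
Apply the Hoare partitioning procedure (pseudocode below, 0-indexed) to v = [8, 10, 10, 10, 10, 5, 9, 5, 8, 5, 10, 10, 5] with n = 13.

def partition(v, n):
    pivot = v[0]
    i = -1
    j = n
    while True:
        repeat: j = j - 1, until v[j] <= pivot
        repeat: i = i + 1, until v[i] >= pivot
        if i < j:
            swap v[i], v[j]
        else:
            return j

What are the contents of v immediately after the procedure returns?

[5, 5, 8, 5, 5, 10, 9, 10, 10, 10, 10, 10, 8]

pivot = v[0] = 8; i = -1, j = 13
j→12 (v[12]=5≤8), i→0 (v[0]=8≥8); i<j, swap → [5, 10, 10, 10, 10, 5, 9, 5, 8, 5, 10, 10, 8]
j→9 (v[9]=5≤8), i→1 (v[1]=10≥8); i<j, swap → [5, 5, 10, 10, 10, 5, 9, 5, 8, 10, 10, 10, 8]
j→8 (v[8]=8≤8), i→2 (v[2]=10≥8); i<j, swap → [5, 5, 8, 10, 10, 5, 9, 5, 10, 10, 10, 10, 8]
j→7 (v[7]=5≤8), i→3 (v[3]=10≥8); i<j, swap → [5, 5, 8, 5, 10, 5, 9, 10, 10, 10, 10, 10, 8]
j→5 (v[5]=5≤8), i→4 (v[4]=10≥8); i<j, swap → [5, 5, 8, 5, 5, 10, 9, 10, 10, 10, 10, 10, 8]
j→4, i→5; i≥j, return j=4. v = [5, 5, 8, 5, 5, 10, 9, 10, 10, 10, 10, 10, 8]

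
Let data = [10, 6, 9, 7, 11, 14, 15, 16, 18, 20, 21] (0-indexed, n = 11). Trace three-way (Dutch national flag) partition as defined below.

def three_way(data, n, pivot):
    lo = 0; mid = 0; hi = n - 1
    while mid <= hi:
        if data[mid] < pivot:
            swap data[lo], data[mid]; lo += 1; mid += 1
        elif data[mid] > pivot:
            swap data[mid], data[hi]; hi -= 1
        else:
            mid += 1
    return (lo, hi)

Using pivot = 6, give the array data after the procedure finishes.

[6, 9, 7, 11, 14, 15, 16, 18, 20, 21, 10]

pivot = 6; lo=0, mid=0, hi=10
data[mid]=10>6: swap data[0],data[10]; hi=9 → [21, 6, 9, 7, 11, 14, 15, 16, 18, 20, 10]
data[mid]=21>6: swap data[0],data[9]; hi=8 → [20, 6, 9, 7, 11, 14, 15, 16, 18, 21, 10]
data[mid]=20>6: swap data[0],data[8]; hi=7 → [18, 6, 9, 7, 11, 14, 15, 16, 20, 21, 10]
data[mid]=18>6: swap data[0],data[7]; hi=6 → [16, 6, 9, 7, 11, 14, 15, 18, 20, 21, 10]
data[mid]=16>6: swap data[0],data[6]; hi=5 → [15, 6, 9, 7, 11, 14, 16, 18, 20, 21, 10]
data[mid]=15>6: swap data[0],data[5]; hi=4 → [14, 6, 9, 7, 11, 15, 16, 18, 20, 21, 10]
data[mid]=14>6: swap data[0],data[4]; hi=3 → [11, 6, 9, 7, 14, 15, 16, 18, 20, 21, 10]
data[mid]=11>6: swap data[0],data[3]; hi=2 → [7, 6, 9, 11, 14, 15, 16, 18, 20, 21, 10]
data[mid]=7>6: swap data[0],data[2]; hi=1 → [9, 6, 7, 11, 14, 15, 16, 18, 20, 21, 10]
data[mid]=9>6: swap data[0],data[1]; hi=0 → [6, 9, 7, 11, 14, 15, 16, 18, 20, 21, 10]
data[mid]=6=6: mid=1
end: lo=0, hi=0; data = [6, 9, 7, 11, 14, 15, 16, 18, 20, 21, 10]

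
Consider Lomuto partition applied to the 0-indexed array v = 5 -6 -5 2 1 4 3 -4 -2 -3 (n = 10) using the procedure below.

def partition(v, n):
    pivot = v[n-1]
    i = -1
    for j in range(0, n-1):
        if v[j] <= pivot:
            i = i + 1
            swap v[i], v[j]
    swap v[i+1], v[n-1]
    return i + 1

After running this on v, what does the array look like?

-6 -5 -4 -3 1 4 3 5 -2 2

pivot = v[9] = -3; i = -1
j=0: v[0]=5 > -3 → no swap
j=1: v[1]=-6 ≤ -3 → i=0, swap v[0],v[1] → -6 5 -5 2 1 4 3 -4 -2 -3
j=2: v[2]=-5 ≤ -3 → i=1, swap v[1],v[2] → -6 -5 5 2 1 4 3 -4 -2 -3
j=3: v[3]=2 > -3 → no swap
j=4: v[4]=1 > -3 → no swap
j=5: v[5]=4 > -3 → no swap
j=6: v[6]=3 > -3 → no swap
j=7: v[7]=-4 ≤ -3 → i=2, swap v[2],v[7] → -6 -5 -4 2 1 4 3 5 -2 -3
j=8: v[8]=-2 > -3 → no swap
final swap v[3],v[9] → -6 -5 -4 -3 1 4 3 5 -2 2; return 3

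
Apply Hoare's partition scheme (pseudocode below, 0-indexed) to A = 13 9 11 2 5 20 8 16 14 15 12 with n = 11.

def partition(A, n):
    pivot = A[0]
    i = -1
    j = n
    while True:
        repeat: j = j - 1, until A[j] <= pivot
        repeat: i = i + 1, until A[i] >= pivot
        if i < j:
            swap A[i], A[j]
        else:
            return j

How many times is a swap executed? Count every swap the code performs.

pivot=13
j stops at 10 (12), i stops at 0 (13); swap ⇒ 12 9 11 2 5 20 8 16 14 15 13
j stops at 6 (8), i stops at 5 (20); swap ⇒ 12 9 11 2 5 8 20 16 14 15 13
j stops at 5, i stops at 6; i≥j ⇒ return 5. A=12 9 11 2 5 8 20 16 14 15 13

2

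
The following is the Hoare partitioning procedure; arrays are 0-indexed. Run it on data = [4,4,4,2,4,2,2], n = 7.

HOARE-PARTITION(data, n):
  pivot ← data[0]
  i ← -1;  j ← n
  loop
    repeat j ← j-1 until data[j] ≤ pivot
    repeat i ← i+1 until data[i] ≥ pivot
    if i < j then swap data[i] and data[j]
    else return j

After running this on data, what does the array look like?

pivot = data[0] = 4; i = -1, j = 7
j→6 (data[6]=2≤4), i→0 (data[0]=4≥4); i<j, swap → [2,4,4,2,4,2,4]
j→5 (data[5]=2≤4), i→1 (data[1]=4≥4); i<j, swap → [2,2,4,2,4,4,4]
j→4 (data[4]=4≤4), i→2 (data[2]=4≥4); i<j, swap → [2,2,4,2,4,4,4]
j→3, i→4; i≥j, return j=3. data = [2,2,4,2,4,4,4]

[2,2,4,2,4,4,4]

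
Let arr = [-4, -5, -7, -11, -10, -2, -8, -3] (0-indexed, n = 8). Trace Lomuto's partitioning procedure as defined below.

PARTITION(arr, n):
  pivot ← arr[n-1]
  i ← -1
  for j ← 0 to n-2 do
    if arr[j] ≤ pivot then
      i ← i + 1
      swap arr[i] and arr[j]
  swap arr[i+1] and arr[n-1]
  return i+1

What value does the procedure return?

6

pivot = arr[7] = -3; i = -1
j=0: arr[0]=-4 ≤ -3 → i=0, swap arr[0],arr[0] (no change) → [-4, -5, -7, -11, -10, -2, -8, -3]
j=1: arr[1]=-5 ≤ -3 → i=1, swap arr[1],arr[1] (no change) → [-4, -5, -7, -11, -10, -2, -8, -3]
j=2: arr[2]=-7 ≤ -3 → i=2, swap arr[2],arr[2] (no change) → [-4, -5, -7, -11, -10, -2, -8, -3]
j=3: arr[3]=-11 ≤ -3 → i=3, swap arr[3],arr[3] (no change) → [-4, -5, -7, -11, -10, -2, -8, -3]
j=4: arr[4]=-10 ≤ -3 → i=4, swap arr[4],arr[4] (no change) → [-4, -5, -7, -11, -10, -2, -8, -3]
j=5: arr[5]=-2 > -3 → no swap
j=6: arr[6]=-8 ≤ -3 → i=5, swap arr[5],arr[6] → [-4, -5, -7, -11, -10, -8, -2, -3]
final swap arr[6],arr[7] → [-4, -5, -7, -11, -10, -8, -3, -2]; return 6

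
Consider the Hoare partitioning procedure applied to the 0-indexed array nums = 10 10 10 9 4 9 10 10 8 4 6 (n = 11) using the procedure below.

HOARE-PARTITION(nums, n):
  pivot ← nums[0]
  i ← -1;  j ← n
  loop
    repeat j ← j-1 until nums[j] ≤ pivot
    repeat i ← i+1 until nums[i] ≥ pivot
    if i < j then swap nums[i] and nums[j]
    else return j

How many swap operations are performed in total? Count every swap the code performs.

4

pivot=10
j stops at 10 (6), i stops at 0 (10); swap ⇒ 6 10 10 9 4 9 10 10 8 4 10
j stops at 9 (4), i stops at 1 (10); swap ⇒ 6 4 10 9 4 9 10 10 8 10 10
j stops at 8 (8), i stops at 2 (10); swap ⇒ 6 4 8 9 4 9 10 10 10 10 10
j stops at 7 (10), i stops at 6 (10); swap ⇒ 6 4 8 9 4 9 10 10 10 10 10
j stops at 6, i stops at 7; i≥j ⇒ return 6. nums=6 4 8 9 4 9 10 10 10 10 10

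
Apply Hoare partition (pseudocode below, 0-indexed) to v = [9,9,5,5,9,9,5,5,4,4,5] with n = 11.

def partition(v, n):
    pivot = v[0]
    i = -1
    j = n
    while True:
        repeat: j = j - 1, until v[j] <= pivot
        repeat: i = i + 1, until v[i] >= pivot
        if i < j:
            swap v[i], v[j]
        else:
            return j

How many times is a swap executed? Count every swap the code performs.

pivot = v[0] = 9; i = -1, j = 11
j→10 (v[10]=5≤9), i→0 (v[0]=9≥9); i<j, swap → [5,9,5,5,9,9,5,5,4,4,9]
j→9 (v[9]=4≤9), i→1 (v[1]=9≥9); i<j, swap → [5,4,5,5,9,9,5,5,4,9,9]
j→8 (v[8]=4≤9), i→4 (v[4]=9≥9); i<j, swap → [5,4,5,5,4,9,5,5,9,9,9]
j→7 (v[7]=5≤9), i→5 (v[5]=9≥9); i<j, swap → [5,4,5,5,4,5,5,9,9,9,9]
j→6, i→7; i≥j, return j=6. v = [5,4,5,5,4,5,5,9,9,9,9]

4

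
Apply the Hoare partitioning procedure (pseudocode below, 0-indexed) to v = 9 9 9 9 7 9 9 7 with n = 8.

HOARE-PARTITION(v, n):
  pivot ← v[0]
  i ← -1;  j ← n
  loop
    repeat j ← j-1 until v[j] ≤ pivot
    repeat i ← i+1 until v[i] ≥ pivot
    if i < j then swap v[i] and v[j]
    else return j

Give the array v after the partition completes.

pivot=9
j stops at 7 (7), i stops at 0 (9); swap ⇒ 7 9 9 9 7 9 9 9
j stops at 6 (9), i stops at 1 (9); swap ⇒ 7 9 9 9 7 9 9 9
j stops at 5 (9), i stops at 2 (9); swap ⇒ 7 9 9 9 7 9 9 9
j stops at 4 (7), i stops at 3 (9); swap ⇒ 7 9 9 7 9 9 9 9
j stops at 3, i stops at 4; i≥j ⇒ return 3. v=7 9 9 7 9 9 9 9

7 9 9 7 9 9 9 9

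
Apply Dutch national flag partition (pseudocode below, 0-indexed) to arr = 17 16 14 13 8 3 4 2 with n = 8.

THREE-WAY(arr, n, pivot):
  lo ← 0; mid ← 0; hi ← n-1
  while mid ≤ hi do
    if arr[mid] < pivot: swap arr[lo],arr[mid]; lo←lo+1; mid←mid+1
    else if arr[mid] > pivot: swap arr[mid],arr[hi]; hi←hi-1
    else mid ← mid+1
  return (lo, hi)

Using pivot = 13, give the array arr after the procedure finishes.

pivot = 13; lo=0, mid=0, hi=7
arr[mid]=17>13: swap arr[0],arr[7]; hi=6 → 2 16 14 13 8 3 4 17
arr[mid]=2<13: swap arr[0],arr[0]; lo=1,mid=1 → 2 16 14 13 8 3 4 17
arr[mid]=16>13: swap arr[1],arr[6]; hi=5 → 2 4 14 13 8 3 16 17
arr[mid]=4<13: swap arr[1],arr[1]; lo=2,mid=2 → 2 4 14 13 8 3 16 17
arr[mid]=14>13: swap arr[2],arr[5]; hi=4 → 2 4 3 13 8 14 16 17
arr[mid]=3<13: swap arr[2],arr[2]; lo=3,mid=3 → 2 4 3 13 8 14 16 17
arr[mid]=13=13: mid=4
arr[mid]=8<13: swap arr[3],arr[4]; lo=4,mid=5 → 2 4 3 8 13 14 16 17
end: lo=4, hi=4; arr = 2 4 3 8 13 14 16 17

2 4 3 8 13 14 16 17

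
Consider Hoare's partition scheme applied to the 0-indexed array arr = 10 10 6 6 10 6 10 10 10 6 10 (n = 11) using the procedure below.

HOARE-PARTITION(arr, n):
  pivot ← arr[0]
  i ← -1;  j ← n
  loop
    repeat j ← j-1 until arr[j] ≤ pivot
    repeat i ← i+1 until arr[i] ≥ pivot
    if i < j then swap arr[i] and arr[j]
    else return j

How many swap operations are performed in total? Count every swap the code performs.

pivot=10
j stops at 10 (10), i stops at 0 (10); swap ⇒ 10 10 6 6 10 6 10 10 10 6 10
j stops at 9 (6), i stops at 1 (10); swap ⇒ 10 6 6 6 10 6 10 10 10 10 10
j stops at 8 (10), i stops at 4 (10); swap ⇒ 10 6 6 6 10 6 10 10 10 10 10
j stops at 7 (10), i stops at 6 (10); swap ⇒ 10 6 6 6 10 6 10 10 10 10 10
j stops at 6, i stops at 7; i≥j ⇒ return 6. arr=10 6 6 6 10 6 10 10 10 10 10

4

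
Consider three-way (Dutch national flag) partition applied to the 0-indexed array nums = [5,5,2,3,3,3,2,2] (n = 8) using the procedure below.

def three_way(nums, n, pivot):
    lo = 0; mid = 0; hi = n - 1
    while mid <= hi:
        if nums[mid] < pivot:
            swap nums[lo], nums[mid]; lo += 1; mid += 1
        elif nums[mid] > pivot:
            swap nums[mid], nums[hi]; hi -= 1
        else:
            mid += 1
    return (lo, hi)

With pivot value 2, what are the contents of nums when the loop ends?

[2,2,2,3,3,3,5,5]

pivot = 2; lo=0, mid=0, hi=7
nums[mid]=5>2: swap nums[0],nums[7]; hi=6 → [2,5,2,3,3,3,2,5]
nums[mid]=2=2: mid=1
nums[mid]=5>2: swap nums[1],nums[6]; hi=5 → [2,2,2,3,3,3,5,5]
nums[mid]=2=2: mid=2
nums[mid]=2=2: mid=3
nums[mid]=3>2: swap nums[3],nums[5]; hi=4 → [2,2,2,3,3,3,5,5]
nums[mid]=3>2: swap nums[3],nums[4]; hi=3 → [2,2,2,3,3,3,5,5]
nums[mid]=3>2: swap nums[3],nums[3]; hi=2 → [2,2,2,3,3,3,5,5]
end: lo=0, hi=2; nums = [2,2,2,3,3,3,5,5]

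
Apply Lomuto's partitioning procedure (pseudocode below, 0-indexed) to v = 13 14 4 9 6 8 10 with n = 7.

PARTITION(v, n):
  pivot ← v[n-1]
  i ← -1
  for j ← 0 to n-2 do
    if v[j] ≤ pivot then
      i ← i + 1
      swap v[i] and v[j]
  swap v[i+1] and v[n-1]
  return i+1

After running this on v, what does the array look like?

pivot=10, i=-1
j=0: 13>10, skip
j=1: 14>10, skip
j=2: 4≤10, i=0, swap(0,2) ⇒ 4 14 13 9 6 8 10
j=3: 9≤10, i=1, swap(1,3) ⇒ 4 9 13 14 6 8 10
j=4: 6≤10, i=2, swap(2,4) ⇒ 4 9 6 14 13 8 10
j=5: 8≤10, i=3, swap(3,5) ⇒ 4 9 6 8 13 14 10
swap(4,6) ⇒ 4 9 6 8 10 14 13; return 4

4 9 6 8 10 14 13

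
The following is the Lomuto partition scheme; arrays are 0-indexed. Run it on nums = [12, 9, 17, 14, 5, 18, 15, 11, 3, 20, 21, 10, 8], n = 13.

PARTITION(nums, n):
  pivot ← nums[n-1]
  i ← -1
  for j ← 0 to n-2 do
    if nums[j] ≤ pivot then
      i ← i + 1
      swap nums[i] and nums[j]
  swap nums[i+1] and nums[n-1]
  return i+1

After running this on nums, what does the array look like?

[5, 3, 8, 14, 12, 18, 15, 11, 9, 20, 21, 10, 17]

pivot = nums[12] = 8; i = -1
j=0: nums[0]=12 > 8 → no swap
j=1: nums[1]=9 > 8 → no swap
j=2: nums[2]=17 > 8 → no swap
j=3: nums[3]=14 > 8 → no swap
j=4: nums[4]=5 ≤ 8 → i=0, swap nums[0],nums[4] → [5, 9, 17, 14, 12, 18, 15, 11, 3, 20, 21, 10, 8]
j=5: nums[5]=18 > 8 → no swap
j=6: nums[6]=15 > 8 → no swap
j=7: nums[7]=11 > 8 → no swap
j=8: nums[8]=3 ≤ 8 → i=1, swap nums[1],nums[8] → [5, 3, 17, 14, 12, 18, 15, 11, 9, 20, 21, 10, 8]
j=9: nums[9]=20 > 8 → no swap
j=10: nums[10]=21 > 8 → no swap
j=11: nums[11]=10 > 8 → no swap
final swap nums[2],nums[12] → [5, 3, 8, 14, 12, 18, 15, 11, 9, 20, 21, 10, 17]; return 2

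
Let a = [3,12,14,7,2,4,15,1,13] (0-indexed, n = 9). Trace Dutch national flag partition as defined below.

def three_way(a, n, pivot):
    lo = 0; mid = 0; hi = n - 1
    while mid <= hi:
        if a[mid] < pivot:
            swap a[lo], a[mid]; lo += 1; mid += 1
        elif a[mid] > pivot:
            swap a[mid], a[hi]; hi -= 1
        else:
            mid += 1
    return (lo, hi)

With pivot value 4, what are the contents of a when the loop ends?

[3,1,2,4,7,15,14,13,12]

lo=0 mid=0 hi=8
3<4: swap(0,0), lo=1 mid=1 ⇒ [3,12,14,7,2,4,15,1,13]
12>4: swap(1,8), hi=7 ⇒ [3,13,14,7,2,4,15,1,12]
13>4: swap(1,7), hi=6 ⇒ [3,1,14,7,2,4,15,13,12]
1<4: swap(1,1), lo=2 mid=2 ⇒ [3,1,14,7,2,4,15,13,12]
14>4: swap(2,6), hi=5 ⇒ [3,1,15,7,2,4,14,13,12]
15>4: swap(2,5), hi=4 ⇒ [3,1,4,7,2,15,14,13,12]
4=4: mid=3
7>4: swap(3,4), hi=3 ⇒ [3,1,4,2,7,15,14,13,12]
2<4: swap(2,3), lo=3 mid=4 ⇒ [3,1,2,4,7,15,14,13,12]
done. lo=3 hi=3; a=[3,1,2,4,7,15,14,13,12]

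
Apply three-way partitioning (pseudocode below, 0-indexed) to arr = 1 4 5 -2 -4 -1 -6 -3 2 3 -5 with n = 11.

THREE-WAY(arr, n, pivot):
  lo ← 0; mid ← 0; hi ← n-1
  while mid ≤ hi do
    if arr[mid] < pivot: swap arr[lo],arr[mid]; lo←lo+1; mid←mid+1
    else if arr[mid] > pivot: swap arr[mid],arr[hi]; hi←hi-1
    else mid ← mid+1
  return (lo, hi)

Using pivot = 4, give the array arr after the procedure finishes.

lo=0 mid=0 hi=10
1<4: swap(0,0), lo=1 mid=1 ⇒ 1 4 5 -2 -4 -1 -6 -3 2 3 -5
4=4: mid=2
5>4: swap(2,10), hi=9 ⇒ 1 4 -5 -2 -4 -1 -6 -3 2 3 5
-5<4: swap(1,2), lo=2 mid=3 ⇒ 1 -5 4 -2 -4 -1 -6 -3 2 3 5
-2<4: swap(2,3), lo=3 mid=4 ⇒ 1 -5 -2 4 -4 -1 -6 -3 2 3 5
-4<4: swap(3,4), lo=4 mid=5 ⇒ 1 -5 -2 -4 4 -1 -6 -3 2 3 5
-1<4: swap(4,5), lo=5 mid=6 ⇒ 1 -5 -2 -4 -1 4 -6 -3 2 3 5
-6<4: swap(5,6), lo=6 mid=7 ⇒ 1 -5 -2 -4 -1 -6 4 -3 2 3 5
-3<4: swap(6,7), lo=7 mid=8 ⇒ 1 -5 -2 -4 -1 -6 -3 4 2 3 5
2<4: swap(7,8), lo=8 mid=9 ⇒ 1 -5 -2 -4 -1 -6 -3 2 4 3 5
3<4: swap(8,9), lo=9 mid=10 ⇒ 1 -5 -2 -4 -1 -6 -3 2 3 4 5
done. lo=9 hi=9; arr=1 -5 -2 -4 -1 -6 -3 2 3 4 5

1 -5 -2 -4 -1 -6 -3 2 3 4 5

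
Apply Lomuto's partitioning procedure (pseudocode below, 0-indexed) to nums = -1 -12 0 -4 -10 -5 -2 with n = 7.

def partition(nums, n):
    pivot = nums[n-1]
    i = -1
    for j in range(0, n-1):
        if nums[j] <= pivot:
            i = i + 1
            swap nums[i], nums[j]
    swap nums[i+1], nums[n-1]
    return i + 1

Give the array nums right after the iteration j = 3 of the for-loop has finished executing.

-12 -4 0 -1 -10 -5 -2

pivot = nums[6] = -2; i = -1
j=0: nums[0]=-1 > -2 → no swap
j=1: nums[1]=-12 ≤ -2 → i=0, swap nums[0],nums[1] → -12 -1 0 -4 -10 -5 -2
j=2: nums[2]=0 > -2 → no swap
j=3: nums[3]=-4 ≤ -2 → i=1, swap nums[1],nums[3] → -12 -4 0 -1 -10 -5 -2
(after j=3) nums = -12 -4 0 -1 -10 -5 -2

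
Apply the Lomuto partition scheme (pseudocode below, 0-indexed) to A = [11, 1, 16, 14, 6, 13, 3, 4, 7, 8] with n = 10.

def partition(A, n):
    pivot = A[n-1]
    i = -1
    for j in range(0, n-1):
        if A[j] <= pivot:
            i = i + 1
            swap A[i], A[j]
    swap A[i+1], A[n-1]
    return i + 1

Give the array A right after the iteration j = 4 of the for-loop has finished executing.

pivot=8, i=-1
j=0: 11>8, skip
j=1: 1≤8, i=0, swap(0,1) ⇒ [1, 11, 16, 14, 6, 13, 3, 4, 7, 8]
j=2: 16>8, skip
j=3: 14>8, skip
j=4: 6≤8, i=1, swap(1,4) ⇒ [1, 6, 16, 14, 11, 13, 3, 4, 7, 8]
(after j=4) A = [1, 6, 16, 14, 11, 13, 3, 4, 7, 8]

[1, 6, 16, 14, 11, 13, 3, 4, 7, 8]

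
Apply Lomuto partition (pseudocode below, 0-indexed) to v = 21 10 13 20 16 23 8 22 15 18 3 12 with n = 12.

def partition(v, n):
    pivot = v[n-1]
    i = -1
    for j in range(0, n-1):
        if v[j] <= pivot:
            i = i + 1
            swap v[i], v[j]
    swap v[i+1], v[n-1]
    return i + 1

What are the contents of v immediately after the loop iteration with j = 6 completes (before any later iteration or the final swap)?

10 8 13 20 16 23 21 22 15 18 3 12

pivot = v[11] = 12; i = -1
j=0: v[0]=21 > 12 → no swap
j=1: v[1]=10 ≤ 12 → i=0, swap v[0],v[1] → 10 21 13 20 16 23 8 22 15 18 3 12
j=2: v[2]=13 > 12 → no swap
j=3: v[3]=20 > 12 → no swap
j=4: v[4]=16 > 12 → no swap
j=5: v[5]=23 > 12 → no swap
j=6: v[6]=8 ≤ 12 → i=1, swap v[1],v[6] → 10 8 13 20 16 23 21 22 15 18 3 12
(after j=6) v = 10 8 13 20 16 23 21 22 15 18 3 12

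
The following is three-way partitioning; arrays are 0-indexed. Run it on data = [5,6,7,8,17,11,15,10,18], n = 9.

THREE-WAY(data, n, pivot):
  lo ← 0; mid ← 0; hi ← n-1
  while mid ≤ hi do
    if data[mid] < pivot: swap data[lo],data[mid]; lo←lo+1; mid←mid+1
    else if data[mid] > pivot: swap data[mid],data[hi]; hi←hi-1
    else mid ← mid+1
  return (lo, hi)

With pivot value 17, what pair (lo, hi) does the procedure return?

(7, 7)

pivot = 17; lo=0, mid=0, hi=8
data[mid]=5<17: swap data[0],data[0]; lo=1,mid=1 → [5,6,7,8,17,11,15,10,18]
data[mid]=6<17: swap data[1],data[1]; lo=2,mid=2 → [5,6,7,8,17,11,15,10,18]
data[mid]=7<17: swap data[2],data[2]; lo=3,mid=3 → [5,6,7,8,17,11,15,10,18]
data[mid]=8<17: swap data[3],data[3]; lo=4,mid=4 → [5,6,7,8,17,11,15,10,18]
data[mid]=17=17: mid=5
data[mid]=11<17: swap data[4],data[5]; lo=5,mid=6 → [5,6,7,8,11,17,15,10,18]
data[mid]=15<17: swap data[5],data[6]; lo=6,mid=7 → [5,6,7,8,11,15,17,10,18]
data[mid]=10<17: swap data[6],data[7]; lo=7,mid=8 → [5,6,7,8,11,15,10,17,18]
data[mid]=18>17: swap data[8],data[8]; hi=7 → [5,6,7,8,11,15,10,17,18]
end: lo=7, hi=7; data = [5,6,7,8,11,15,10,17,18]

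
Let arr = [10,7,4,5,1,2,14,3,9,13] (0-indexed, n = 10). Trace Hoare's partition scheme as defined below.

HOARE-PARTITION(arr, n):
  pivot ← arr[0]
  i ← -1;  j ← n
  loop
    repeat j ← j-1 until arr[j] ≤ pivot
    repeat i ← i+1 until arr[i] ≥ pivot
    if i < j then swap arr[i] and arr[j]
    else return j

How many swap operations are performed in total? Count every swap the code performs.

pivot=10
j stops at 8 (9), i stops at 0 (10); swap ⇒ [9,7,4,5,1,2,14,3,10,13]
j stops at 7 (3), i stops at 6 (14); swap ⇒ [9,7,4,5,1,2,3,14,10,13]
j stops at 6, i stops at 7; i≥j ⇒ return 6. arr=[9,7,4,5,1,2,3,14,10,13]

2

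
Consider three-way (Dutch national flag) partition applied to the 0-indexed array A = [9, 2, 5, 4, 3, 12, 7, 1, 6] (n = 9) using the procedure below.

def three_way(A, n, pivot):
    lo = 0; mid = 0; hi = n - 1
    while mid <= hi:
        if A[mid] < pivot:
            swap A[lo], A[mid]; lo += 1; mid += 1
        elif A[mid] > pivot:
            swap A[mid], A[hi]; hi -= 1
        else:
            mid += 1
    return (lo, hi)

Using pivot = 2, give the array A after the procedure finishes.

[1, 2, 4, 3, 12, 7, 5, 6, 9]

pivot = 2; lo=0, mid=0, hi=8
A[mid]=9>2: swap A[0],A[8]; hi=7 → [6, 2, 5, 4, 3, 12, 7, 1, 9]
A[mid]=6>2: swap A[0],A[7]; hi=6 → [1, 2, 5, 4, 3, 12, 7, 6, 9]
A[mid]=1<2: swap A[0],A[0]; lo=1,mid=1 → [1, 2, 5, 4, 3, 12, 7, 6, 9]
A[mid]=2=2: mid=2
A[mid]=5>2: swap A[2],A[6]; hi=5 → [1, 2, 7, 4, 3, 12, 5, 6, 9]
A[mid]=7>2: swap A[2],A[5]; hi=4 → [1, 2, 12, 4, 3, 7, 5, 6, 9]
A[mid]=12>2: swap A[2],A[4]; hi=3 → [1, 2, 3, 4, 12, 7, 5, 6, 9]
A[mid]=3>2: swap A[2],A[3]; hi=2 → [1, 2, 4, 3, 12, 7, 5, 6, 9]
A[mid]=4>2: swap A[2],A[2]; hi=1 → [1, 2, 4, 3, 12, 7, 5, 6, 9]
end: lo=1, hi=1; A = [1, 2, 4, 3, 12, 7, 5, 6, 9]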